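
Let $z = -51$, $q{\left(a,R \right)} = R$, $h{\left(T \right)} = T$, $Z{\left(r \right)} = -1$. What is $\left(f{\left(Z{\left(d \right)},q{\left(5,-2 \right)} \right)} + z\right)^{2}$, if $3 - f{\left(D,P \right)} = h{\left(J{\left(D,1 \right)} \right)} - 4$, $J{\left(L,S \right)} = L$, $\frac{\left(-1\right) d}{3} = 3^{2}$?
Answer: $1849$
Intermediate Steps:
$d = -27$ ($d = - 3 \cdot 3^{2} = \left(-3\right) 9 = -27$)
$f{\left(D,P \right)} = 7 - D$ ($f{\left(D,P \right)} = 3 - \left(D - 4\right) = 3 - \left(-4 + D\right) = 7 - D$)
$\left(f{\left(Z{\left(d \right)},q{\left(5,-2 \right)} \right)} + z\right)^{2} = \left(\left(7 - -1\right) - 51\right)^{2} = \left(\left(7 + 1\right) - 51\right)^{2} = \left(8 - 51\right)^{2} = \left(-43\right)^{2} = 1849$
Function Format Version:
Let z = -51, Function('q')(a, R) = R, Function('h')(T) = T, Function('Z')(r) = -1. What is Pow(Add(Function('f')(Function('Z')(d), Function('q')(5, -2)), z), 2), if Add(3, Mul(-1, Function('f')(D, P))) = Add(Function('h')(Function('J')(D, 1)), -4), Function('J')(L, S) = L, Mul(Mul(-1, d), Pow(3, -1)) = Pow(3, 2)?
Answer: 1849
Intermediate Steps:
d = -27 (d = Mul(-3, Pow(3, 2)) = Mul(-3, 9) = -27)
Function('f')(D, P) = Add(7, Mul(-1, D)) (Function('f')(D, P) = Add(3, Mul(-1, Add(D, -4))) = Add(3, Mul(-1, Add(-4, D))) = Add(3, Add(4, Mul(-1, D))) = Add(7, Mul(-1, D)))
Pow(Add(Function('f')(Function('Z')(d), Function('q')(5, -2)), z), 2) = Pow(Add(Add(7, Mul(-1, -1)), -51), 2) = Pow(Add(Add(7, 1), -51), 2) = Pow(Add(8, -51), 2) = Pow(-43, 2) = 1849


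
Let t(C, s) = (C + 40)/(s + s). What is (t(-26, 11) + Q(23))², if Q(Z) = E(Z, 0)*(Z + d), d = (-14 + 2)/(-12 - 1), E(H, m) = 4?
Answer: 189750625/20449 ≈ 9279.2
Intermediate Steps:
d = 12/13 (d = -12/(-13) = -12*(-1/13) = 12/13 ≈ 0.92308)
Q(Z) = 48/13 + 4*Z (Q(Z) = 4*(Z + 12/13) = 4*(12/13 + Z) = 48/13 + 4*Z)
t(C, s) = (40 + C)/(2*s) (t(C, s) = (40 + C)/((2*s)) = (40 + C)*(1/(2*s)) = (40 + C)/(2*s))
(t(-26, 11) + Q(23))² = ((½)*(40 - 26)/11 + (48/13 + 4*23))² = ((½)*(1/11)*14 + (48/13 + 92))² = (7/11 + 1244/13)² = (13775/143)² = 189750625/20449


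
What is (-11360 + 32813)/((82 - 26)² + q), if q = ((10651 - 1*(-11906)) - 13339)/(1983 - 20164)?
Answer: 390036993/57006398 ≈ 6.8420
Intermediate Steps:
q = -9218/18181 (q = ((10651 + 11906) - 13339)/(-18181) = (22557 - 13339)*(-1/18181) = 9218*(-1/18181) = -9218/18181 ≈ -0.50701)
(-11360 + 32813)/((82 - 26)² + q) = (-11360 + 32813)/((82 - 26)² - 9218/18181) = 21453/(56² - 9218/18181) = 21453/(3136 - 9218/18181) = 21453/(57006398/18181) = 21453*(18181/57006398) = 390036993/57006398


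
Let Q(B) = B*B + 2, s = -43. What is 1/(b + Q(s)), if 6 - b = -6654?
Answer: 1/8511 ≈ 0.00011749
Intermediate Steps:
b = 6660 (b = 6 - 1*(-6654) = 6 + 6654 = 6660)
Q(B) = 2 + B**2 (Q(B) = B**2 + 2 = 2 + B**2)
1/(b + Q(s)) = 1/(6660 + (2 + (-43)**2)) = 1/(6660 + (2 + 1849)) = 1/(6660 + 1851) = 1/8511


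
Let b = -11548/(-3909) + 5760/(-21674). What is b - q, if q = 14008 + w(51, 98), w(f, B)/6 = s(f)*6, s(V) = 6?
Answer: -602440824836/42361833 ≈ -14221.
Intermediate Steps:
b = 113887756/42361833 (b = -11548*(-1/3909) + 5760*(-1/21674) = 11548/3909 - 2880/10837 = 113887756/42361833 ≈ 2.6885)
w(f, B) = 216 (w(f, B) = 6*(6*6) = 6*36 = 216)
q = 14224 (q = 14008 + 216 = 14224)
b - q = 113887756/42361833 - 1*14224 = 113887756/42361833 - 14224 = -602440824836/42361833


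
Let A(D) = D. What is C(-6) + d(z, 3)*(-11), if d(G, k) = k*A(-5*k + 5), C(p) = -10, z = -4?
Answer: 320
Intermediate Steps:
d(G, k) = k*(5 - 5*k) (d(G, k) = k*(-5*k + 5) = k*(5 - 5*k))
C(-6) + d(z, 3)*(-11) = -10 + (5*3*(1 - 1*3))*(-11) = -10 + (5*3*(1 - 3))*(-11) = -10 + (5*3*(-2))*(-11) = -10 - 30*(-11) = -10 + 330 = 320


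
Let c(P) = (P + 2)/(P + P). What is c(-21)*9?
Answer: 57/14 ≈ 4.0714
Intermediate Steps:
c(P) = (2 + P)/(2*P) (c(P) = (2 + P)/((2*P)) = (2 + P)*(1/(2*P)) = (2 + P)/(2*P))
c(-21)*9 = ((1/2)*(2 - 21)/(-21))*9 = ((1/2)*(-1/21)*(-19))*9 = (19/42)*9 = 57/14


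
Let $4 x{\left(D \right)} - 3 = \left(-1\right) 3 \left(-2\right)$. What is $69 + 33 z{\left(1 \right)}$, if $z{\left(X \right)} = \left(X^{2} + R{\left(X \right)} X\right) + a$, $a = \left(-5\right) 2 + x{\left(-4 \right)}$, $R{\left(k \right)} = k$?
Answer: $- \frac{483}{4} \approx -120.75$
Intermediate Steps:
$x{\left(D \right)} = \frac{9}{4}$ ($x{\left(D \right)} = \frac{3}{4} + \frac{\left(-1\right) 3 \left(-2\right)}{4} = \frac{3}{4} + \frac{\left(-3\right) \left(-2\right)}{4} = \frac{3}{4} + \frac{1}{4} \cdot 6 = \frac{3}{4} + \frac{3}{2} = \frac{9}{4}$)
$a = - \frac{31}{4}$ ($a = \left(-5\right) 2 + \frac{9}{4} = -10 + \frac{9}{4} = - \frac{31}{4} \approx -7.75$)
$z{\left(X \right)} = - \frac{31}{4} + 2 X^{2}$ ($z{\left(X \right)} = \left(X^{2} + X X\right) - \frac{31}{4} = \left(X^{2} + X^{2}\right) - \frac{31}{4} = 2 X^{2} - \frac{31}{4} = - \frac{31}{4} + 2 X^{2}$)
$69 + 33 z{\left(1 \right)} = 69 + 33 \left(- \frac{31}{4} + 2 \cdot 1^{2}\right) = 69 + 33 \left(- \frac{31}{4} + 2 \cdot 1\right) = 69 + 33 \left(- \frac{31}{4} + 2\right) = 69 + 33 \left(- \frac{23}{4}\right) = 69 - \frac{759}{4} = - \frac{483}{4}$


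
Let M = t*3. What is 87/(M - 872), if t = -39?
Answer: -87/989 ≈ -0.087968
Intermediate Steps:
M = -117 (M = -39*3 = -117)
87/(M - 872) = 87/(-117 - 872) = 87/(-989) = -1/989*87 = -87/989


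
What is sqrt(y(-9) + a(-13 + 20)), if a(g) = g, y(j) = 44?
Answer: sqrt(51) ≈ 7.1414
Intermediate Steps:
sqrt(y(-9) + a(-13 + 20)) = sqrt(44 + (-13 + 20)) = sqrt(44 + 7) = sqrt(51)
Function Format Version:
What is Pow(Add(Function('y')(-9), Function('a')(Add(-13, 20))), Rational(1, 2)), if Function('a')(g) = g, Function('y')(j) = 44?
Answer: Pow(51, Rational(1, 2)) ≈ 7.1414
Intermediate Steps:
Pow(Add(Function('y')(-9), Function('a')(Add(-13, 20))), Rational(1, 2)) = Pow(Add(44, Add(-13, 20)), Rational(1, 2)) = Pow(Add(44, 7), Rational(1, 2)) = Pow(51, Rational(1, 2))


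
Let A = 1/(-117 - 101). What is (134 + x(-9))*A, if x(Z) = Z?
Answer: -125/218 ≈ -0.57339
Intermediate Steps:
A = -1/218 (A = 1/(-218) = -1/218 ≈ -0.0045872)
(134 + x(-9))*A = (134 - 9)*(-1/218) = 125*(-1/218) = -125/218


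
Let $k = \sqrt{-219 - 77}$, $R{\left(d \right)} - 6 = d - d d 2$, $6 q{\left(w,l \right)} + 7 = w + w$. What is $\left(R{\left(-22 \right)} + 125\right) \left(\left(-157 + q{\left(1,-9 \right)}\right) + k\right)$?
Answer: $\frac{813473}{6} - 1718 i \sqrt{74} \approx 1.3558 \cdot 10^{5} - 14779.0 i$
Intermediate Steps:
$q{\left(w,l \right)} = - \frac{7}{6} + \frac{w}{3}$ ($q{\left(w,l \right)} = - \frac{7}{6} + \frac{w + w}{6} = - \frac{7}{6} + \frac{2 w}{6} = - \frac{7}{6} + \frac{w}{3}$)
$R{\left(d \right)} = 6 + d - 2 d^{2}$ ($R{\left(d \right)} = 6 + \left(d - d d 2\right) = 6 - \left(- d + d^{2} \cdot 2\right) = 6 + \left(d - 2 d^{2}\right) = 6 - \left(- d + 2 d^{2}\right) = 6 + d - 2 d^{2}$)
$k = 2 i \sqrt{74}$ ($k = \sqrt{-296} = 2 i \sqrt{74} \approx 17.205 i$)
$\left(R{\left(-22 \right)} + 125\right) \left(\left(-157 + q{\left(1,-9 \right)}\right) + k\right) = \left(\left(6 - 22 - 2 \left(-22\right)^{2}\right) + 125\right) \left(\left(-157 + \left(- \frac{7}{6} + \frac{1}{3} \cdot 1\right)\right) + 2 i \sqrt{74}\right) = \left(\left(6 - 22 - 968\right) + 125\right) \left(\left(-157 + \left(- \frac{7}{6} + \frac{1}{3}\right)\right) + 2 i \sqrt{74}\right) = \left(\left(6 - 22 - 968\right) + 125\right) \left(\left(-157 - \frac{5}{6}\right) + 2 i \sqrt{74}\right) = \left(-984 + 125\right) \left(- \frac{947}{6} + 2 i \sqrt{74}\right) = - 859 \left(- \frac{947}{6} + 2 i \sqrt{74}\right) = \frac{813473}{6} - 1718 i \sqrt{74}$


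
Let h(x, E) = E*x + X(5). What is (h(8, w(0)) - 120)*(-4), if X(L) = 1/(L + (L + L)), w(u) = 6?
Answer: 4316/15 ≈ 287.73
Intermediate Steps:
X(L) = 1/(3*L) (X(L) = 1/(L + 2*L) = 1/(3*L))
h(x, E) = 1/15 + E*x (h(x, E) = E*x + (⅓)/5 = E*x + (⅓)*(⅕) = E*x + 1/15 = 1/15 + E*x)
(h(8, w(0)) - 120)*(-4) = ((1/15 + 6*8) - 120)*(-4) = ((1/15 + 48) - 120)*(-4) = (721/15 - 120)*(-4) = -1079/15*(-4) = 4316/15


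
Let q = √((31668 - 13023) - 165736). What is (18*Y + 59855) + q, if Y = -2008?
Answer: 23711 + I*√147091 ≈ 23711.0 + 383.52*I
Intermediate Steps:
q = I*√147091 (q = √(18645 - 165736) = √(-147091) = I*√147091 ≈ 383.52*I)
(18*Y + 59855) + q = (18*(-2008) + 59855) + I*√147091 = (-36144 + 59855) + I*√147091 = 23711 + I*√147091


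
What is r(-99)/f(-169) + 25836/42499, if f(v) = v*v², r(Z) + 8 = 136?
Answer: 124699997452/205134555691 ≈ 0.60789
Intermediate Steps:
r(Z) = 128 (r(Z) = -8 + 136 = 128)
f(v) = v³
r(-99)/f(-169) + 25836/42499 = 128/((-169)³) + 25836/42499 = 128/(-4826809) + 25836*(1/42499) = 128*(-1/4826809) + 25836/42499 = -128/4826809 + 25836/42499 = 124699997452/205134555691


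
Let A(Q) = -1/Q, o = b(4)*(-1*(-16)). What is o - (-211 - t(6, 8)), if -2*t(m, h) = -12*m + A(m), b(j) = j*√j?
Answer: 4501/12 ≈ 375.08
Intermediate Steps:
b(j) = j^(3/2)
o = 128 (o = 4^(3/2)*(-1*(-16)) = 8*16 = 128)
t(m, h) = 1/(2*m) + 6*m (t(m, h) = -(-12*m - 1/m)/2 = -(-1/m - 12*m)/2 = 1/(2*m) + 6*m)
o - (-211 - t(6, 8)) = 128 - (-211 - ((½)/6 + 6*6)) = 128 - (-211 - ((½)*(⅙) + 36)) = 128 - (-211 - (1/12 + 36)) = 128 - (-211 - 1*433/12) = 128 - (-211 - 433/12) = 128 - 1*(-2965/12) = 128 + 2965/12 = 4501/12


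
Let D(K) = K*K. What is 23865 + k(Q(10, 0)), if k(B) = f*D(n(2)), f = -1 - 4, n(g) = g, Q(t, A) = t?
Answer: 23845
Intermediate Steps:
D(K) = K²
f = -5
k(B) = -20 (k(B) = -5*2² = -5*4 = -20)
23865 + k(Q(10, 0)) = 23865 - 20 = 23845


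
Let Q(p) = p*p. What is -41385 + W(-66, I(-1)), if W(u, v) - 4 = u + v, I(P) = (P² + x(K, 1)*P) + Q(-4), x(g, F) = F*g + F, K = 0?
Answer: -41431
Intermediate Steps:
Q(p) = p²
x(g, F) = F + F*g
I(P) = 16 + P + P² (I(P) = (P² + (1*(1 + 0))*P) + (-4)² = (P² + (1*1)*P) + 16 = (P² + 1*P) + 16 = (P² + P) + 16 = (P + P²) + 16 = 16 + P + P²)
W(u, v) = 4 + u + v (W(u, v) = 4 + (u + v) = 4 + u + v)
-41385 + W(-66, I(-1)) = -41385 + (4 - 66 + (16 - 1 + (-1)²)) = -41385 + (4 - 66 + (16 - 1 + 1)) = -41385 + (4 - 66 + 16) = -41385 - 46 = -41431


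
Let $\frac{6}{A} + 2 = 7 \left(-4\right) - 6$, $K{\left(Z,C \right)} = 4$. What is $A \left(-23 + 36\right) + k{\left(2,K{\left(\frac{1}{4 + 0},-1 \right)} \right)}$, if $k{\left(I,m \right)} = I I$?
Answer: $\frac{11}{6} \approx 1.8333$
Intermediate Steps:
$k{\left(I,m \right)} = I^{2}$
$A = - \frac{1}{6}$ ($A = \frac{6}{-2 + \left(7 \left(-4\right) - 6\right)} = \frac{6}{-2 - 34} = \frac{6}{-36} = 6 \left(- \frac{1}{36}\right) = - \frac{1}{6} \approx -0.16667$)
$A \left(-23 + 36\right) + k{\left(2,K{\left(\frac{1}{4 + 0},-1 \right)} \right)} = - \frac{-23 + 36}{6} + 2^{2} = \left(- \frac{1}{6}\right) 13 + 4 = - \frac{13}{6} + 4 = \frac{11}{6}$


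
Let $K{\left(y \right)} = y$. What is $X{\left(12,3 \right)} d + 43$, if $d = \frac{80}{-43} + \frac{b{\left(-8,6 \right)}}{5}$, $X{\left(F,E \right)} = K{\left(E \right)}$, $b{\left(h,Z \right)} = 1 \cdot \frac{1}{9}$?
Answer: $\frac{24178}{645} \approx 37.485$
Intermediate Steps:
$b{\left(h,Z \right)} = \frac{1}{9}$ ($b{\left(h,Z \right)} = 1 \cdot \frac{1}{9} = \frac{1}{9}$)
$X{\left(F,E \right)} = E$
$d = - \frac{3557}{1935}$ ($d = \frac{80}{-43} + \frac{1}{9 \cdot 5} = 80 \left(- \frac{1}{43}\right) + \frac{1}{9} \cdot \frac{1}{5} = - \frac{80}{43} + \frac{1}{45} = - \frac{3557}{1935} \approx -1.8382$)
$X{\left(12,3 \right)} d + 43 = 3 \left(- \frac{3557}{1935}\right) + 43 = - \frac{3557}{645} + 43 = \frac{24178}{645}$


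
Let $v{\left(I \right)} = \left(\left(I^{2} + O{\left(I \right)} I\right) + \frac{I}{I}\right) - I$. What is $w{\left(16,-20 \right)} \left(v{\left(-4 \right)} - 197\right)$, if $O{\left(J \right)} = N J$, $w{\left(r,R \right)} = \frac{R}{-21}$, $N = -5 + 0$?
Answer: $- \frac{5120}{21} \approx -243.81$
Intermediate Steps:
$N = -5$
$w{\left(r,R \right)} = - \frac{R}{21}$ ($w{\left(r,R \right)} = R \left(- \frac{1}{21}\right) = - \frac{R}{21}$)
$O{\left(J \right)} = - 5 J$
$v{\left(I \right)} = 1 - I - 4 I^{2}$ ($v{\left(I \right)} = \left(\left(I^{2} + - 5 I I\right) + \frac{I}{I}\right) - I = \left(\left(I^{2} - 5 I^{2}\right) + 1\right) - I = \left(- 4 I^{2} + 1\right) - I = \left(1 - 4 I^{2}\right) - I = 1 - I - 4 I^{2}$)
$w{\left(16,-20 \right)} \left(v{\left(-4 \right)} - 197\right) = \left(- \frac{1}{21}\right) \left(-20\right) \left(\left(1 - -4 - 4 \left(-4\right)^{2}\right) - 197\right) = \frac{20 \left(\left(1 + 4 - 64\right) - 197\right)}{21} = \frac{20 \left(-59 - 197\right)}{21} = \frac{20}{21} \left(-256\right) = - \frac{5120}{21}$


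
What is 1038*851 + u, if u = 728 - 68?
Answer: 883998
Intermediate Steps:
u = 660
1038*851 + u = 1038*851 + 660 = 883338 + 660 = 883998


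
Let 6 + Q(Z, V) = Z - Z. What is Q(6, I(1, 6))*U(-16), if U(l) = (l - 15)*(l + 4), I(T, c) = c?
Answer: -2232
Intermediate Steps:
Q(Z, V) = -6 (Q(Z, V) = -6 + (Z - Z) = -6 + 0 = -6)
U(l) = (-15 + l)*(4 + l)
Q(6, I(1, 6))*U(-16) = -6*(-60 + (-16)² - 11*(-16)) = -6*(-60 + 256 + 176) = -6*372 = -2232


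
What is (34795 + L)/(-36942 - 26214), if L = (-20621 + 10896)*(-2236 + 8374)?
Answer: 59657255/63156 ≈ 944.60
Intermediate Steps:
L = -59692050 (L = -9725*6138 = -59692050)
(34795 + L)/(-36942 - 26214) = (34795 - 59692050)/(-36942 - 26214) = -59657255/(-63156) = -59657255*(-1/63156) = 59657255/63156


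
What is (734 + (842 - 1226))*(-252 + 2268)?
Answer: 705600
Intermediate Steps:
(734 + (842 - 1226))*(-252 + 2268) = (734 - 384)*2016 = 350*2016 = 705600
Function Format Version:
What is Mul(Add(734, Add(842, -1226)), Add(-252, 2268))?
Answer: 705600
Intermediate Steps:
Mul(Add(734, Add(842, -1226)), Add(-252, 2268)) = Mul(Add(734, -384), 2016) = Mul(350, 2016) = 705600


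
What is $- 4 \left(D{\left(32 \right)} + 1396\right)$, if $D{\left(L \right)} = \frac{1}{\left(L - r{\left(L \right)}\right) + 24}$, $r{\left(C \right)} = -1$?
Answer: $- \frac{318292}{57} \approx -5584.1$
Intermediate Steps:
$D{\left(L \right)} = \frac{1}{25 + L}$ ($D{\left(L \right)} = \frac{1}{\left(L - -1\right) + 24} = \frac{1}{\left(L + 1\right) + 24} = \frac{1}{\left(1 + L\right) + 24} = \frac{1}{25 + L}$)
$- 4 \left(D{\left(32 \right)} + 1396\right) = - 4 \left(\frac{1}{25 + 32} + 1396\right) = - 4 \left(\frac{1}{57} + 1396\right) = \left(-4\right) \frac{79573}{57} = - \frac{318292}{57}$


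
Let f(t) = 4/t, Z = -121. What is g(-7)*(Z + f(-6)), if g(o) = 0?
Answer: 0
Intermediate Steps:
g(-7)*(Z + f(-6)) = 0*(-121 + 4/(-6)) = 0*(-121 + 4*(-⅙)) = 0*(-121 - ⅔) = 0*(-365/3) = 0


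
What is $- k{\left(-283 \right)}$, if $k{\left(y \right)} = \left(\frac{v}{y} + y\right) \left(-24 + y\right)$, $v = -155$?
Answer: $- \frac{24539738}{283} \approx -86713.0$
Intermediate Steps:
$k{\left(y \right)} = \left(-24 + y\right) \left(y - \frac{155}{y}\right)$ ($k{\left(y \right)} = \left(- \frac{155}{y} + y\right) \left(-24 + y\right) = \left(y - \frac{155}{y}\right) \left(-24 + y\right) = \left(-24 + y\right) \left(y - \frac{155}{y}\right)$)
$- k{\left(-283 \right)} = - (-155 + \left(-283\right)^{2} - -6792 + \frac{3720}{-283}) = - (-155 + 80089 + 6792 + 3720 \left(- \frac{1}{283}\right)) = - (-155 + 80089 + 6792 - \frac{3720}{283}) = \left(-1\right) \frac{24539738}{283} = - \frac{24539738}{283}$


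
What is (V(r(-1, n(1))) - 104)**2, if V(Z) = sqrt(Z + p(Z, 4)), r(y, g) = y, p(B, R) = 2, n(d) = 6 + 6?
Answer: 10609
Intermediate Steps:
n(d) = 12
V(Z) = sqrt(2 + Z) (V(Z) = sqrt(Z + 2) = sqrt(2 + Z))
(V(r(-1, n(1))) - 104)**2 = (sqrt(2 - 1) - 104)**2 = (sqrt(1) - 104)**2 = (1 - 104)**2 = (-103)**2 = 10609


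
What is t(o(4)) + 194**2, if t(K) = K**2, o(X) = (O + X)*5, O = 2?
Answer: 38536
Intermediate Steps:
o(X) = 10 + 5*X (o(X) = (2 + X)*5 = 10 + 5*X)
t(o(4)) + 194**2 = (10 + 5*4)**2 + 194**2 = (10 + 20)**2 + 37636 = 30**2 + 37636 = 900 + 37636 = 38536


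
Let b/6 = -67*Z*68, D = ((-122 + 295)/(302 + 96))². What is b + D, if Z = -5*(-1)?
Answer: -21650628791/158404 ≈ -1.3668e+5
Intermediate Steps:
Z = 5
D = 29929/158404 (D = (173/398)² = 29929/158404 ≈ 0.18894)
b = -136680 (b = 6*(-67*5*68) = 6*(-335*68) = 6*(-22780) = -136680)
b + D = -136680 + 29929/158404 = -21650628791/158404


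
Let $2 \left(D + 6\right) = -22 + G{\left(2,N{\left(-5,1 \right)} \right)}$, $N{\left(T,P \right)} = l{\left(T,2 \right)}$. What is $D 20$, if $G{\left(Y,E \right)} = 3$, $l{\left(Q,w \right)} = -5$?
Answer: $-310$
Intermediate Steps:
$N{\left(T,P \right)} = -5$
$D = - \frac{31}{2}$ ($D = -6 + \frac{-22 + 3}{2} = -6 + \frac{1}{2} \left(-19\right) = -6 - \frac{19}{2} = - \frac{31}{2} \approx -15.5$)
$D 20 = \left(- \frac{31}{2}\right) 20 = -310$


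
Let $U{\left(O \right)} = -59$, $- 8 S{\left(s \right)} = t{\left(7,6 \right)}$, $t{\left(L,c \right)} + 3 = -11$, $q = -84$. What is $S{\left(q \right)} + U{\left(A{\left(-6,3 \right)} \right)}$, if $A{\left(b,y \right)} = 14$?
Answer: $- \frac{229}{4} \approx -57.25$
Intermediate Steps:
$t{\left(L,c \right)} = -14$ ($t{\left(L,c \right)} = -3 - 11 = -14$)
$S{\left(s \right)} = \frac{7}{4}$ ($S{\left(s \right)} = \left(- \frac{1}{8}\right) \left(-14\right) = \frac{7}{4}$)
$S{\left(q \right)} + U{\left(A{\left(-6,3 \right)} \right)} = \frac{7}{4} - 59 = - \frac{229}{4}$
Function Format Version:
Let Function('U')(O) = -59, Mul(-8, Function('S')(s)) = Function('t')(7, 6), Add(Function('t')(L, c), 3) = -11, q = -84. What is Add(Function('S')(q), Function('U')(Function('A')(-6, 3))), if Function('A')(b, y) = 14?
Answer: Rational(-229, 4) ≈ -57.250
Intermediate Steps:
Function('t')(L, c) = -14 (Function('t')(L, c) = Add(-3, -11) = -14)
Function('S')(s) = Rational(7, 4) (Function('S')(s) = Mul(Rational(-1, 8), -14) = Rational(7, 4))
Add(Function('S')(q), Function('U')(Function('A')(-6, 3))) = Add(Rational(7, 4), -59) = Rational(-229, 4)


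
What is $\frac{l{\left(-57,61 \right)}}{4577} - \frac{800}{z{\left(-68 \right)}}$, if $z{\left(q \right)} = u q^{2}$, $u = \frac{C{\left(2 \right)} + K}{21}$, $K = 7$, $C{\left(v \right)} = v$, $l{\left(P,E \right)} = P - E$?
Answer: $- \frac{1704256}{3968259} \approx -0.42947$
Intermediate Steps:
$u = \frac{3}{7}$ ($u = \frac{2 + 7}{21} = 9 \cdot \frac{1}{21} = \frac{3}{7} \approx 0.42857$)
$z{\left(q \right)} = \frac{3 q^{2}}{7}$
$\frac{l{\left(-57,61 \right)}}{4577} - \frac{800}{z{\left(-68 \right)}} = \frac{-57 - 61}{4577} - \frac{800}{\frac{3}{7} \left(-68\right)^{2}} = \left(-57 - 61\right) \frac{1}{4577} - \frac{800}{\frac{3}{7} \cdot 4624} = \left(-118\right) \frac{1}{4577} - \frac{800}{\frac{13872}{7}} = - \frac{118}{4577} - \frac{350}{867} = - \frac{1704256}{3968259}$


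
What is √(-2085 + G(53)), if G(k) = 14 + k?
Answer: I*√2018 ≈ 44.922*I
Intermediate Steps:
√(-2085 + G(53)) = √(-2085 + (14 + 53)) = √(-2085 + 67) = √(-2018) = I*√2018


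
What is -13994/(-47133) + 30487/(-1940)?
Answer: -1409795411/91438020 ≈ -15.418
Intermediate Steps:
-13994/(-47133) + 30487/(-1940) = -13994*(-1/47133) + 30487*(-1/1940) = 13994/47133 - 30487/1940 = -1409795411/91438020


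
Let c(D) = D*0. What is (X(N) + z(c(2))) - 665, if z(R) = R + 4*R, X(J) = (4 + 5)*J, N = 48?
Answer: -233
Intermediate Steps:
X(J) = 9*J
c(D) = 0
z(R) = 5*R
(X(N) + z(c(2))) - 665 = (9*48 + 5*0) - 665 = (432 + 0) - 665 = 432 - 665 = -233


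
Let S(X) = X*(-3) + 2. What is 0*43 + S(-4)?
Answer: 14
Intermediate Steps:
S(X) = 2 - 3*X (S(X) = -3*X + 2 = 2 - 3*X)
0*43 + S(-4) = 0*43 + (2 - 3*(-4)) = 0 + (2 + 12) = 0 + 14 = 14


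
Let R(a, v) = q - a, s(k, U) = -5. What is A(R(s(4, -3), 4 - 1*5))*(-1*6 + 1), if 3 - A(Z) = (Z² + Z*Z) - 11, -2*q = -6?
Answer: 570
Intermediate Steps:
q = 3 (q = -½*(-6) = 3)
R(a, v) = 3 - a
A(Z) = 14 - 2*Z² (A(Z) = 3 - ((Z² + Z*Z) - 11) = 3 - ((Z² + Z²) - 11) = 3 - (2*Z² - 11) = 3 - (-11 + 2*Z²) = 3 + (11 - 2*Z²) = 14 - 2*Z²)
A(R(s(4, -3), 4 - 1*5))*(-1*6 + 1) = (14 - 2*(3 - 1*(-5))²)*(-1*6 + 1) = (14 - 2*(3 + 5)²)*(-6 + 1) = (14 - 2*8²)*(-5) = (14 - 2*64)*(-5) = (14 - 128)*(-5) = -114*(-5) = 570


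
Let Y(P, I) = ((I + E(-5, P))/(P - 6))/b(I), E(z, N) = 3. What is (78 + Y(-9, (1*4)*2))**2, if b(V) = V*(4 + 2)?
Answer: 3152710201/518400 ≈ 6081.6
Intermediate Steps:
b(V) = 6*V (b(V) = V*6 = 6*V)
Y(P, I) = (3 + I)/(6*I*(-6 + P)) (Y(P, I) = ((I + 3)/(P - 6))/((6*I)) = ((3 + I)/(-6 + P))*(1/(6*I)) = (3 + I)/(6*I*(-6 + P)))
(78 + Y(-9, (1*4)*2))**2 = (78 + (3 + (1*4)*2)/(6*(((1*4)*2))*(-6 - 9)))**2 = (78 + (1/6)*(3 + 4*2)/((4*2)*(-15)))**2 = (78 + (1/6)*(-1/15)*(3 + 8)/8)**2 = (78 + (1/6)*(1/8)*(-1/15)*11)**2 = (78 - 11/720)**2 = (56149/720)**2 = 3152710201/518400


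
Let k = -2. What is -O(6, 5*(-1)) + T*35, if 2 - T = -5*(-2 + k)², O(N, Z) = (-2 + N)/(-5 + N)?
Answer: 2866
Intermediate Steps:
O(N, Z) = (-2 + N)/(-5 + N)
T = 82 (T = 2 - (-5)*(-2 - 2)² = 2 - (-5)*(-4)² = 2 - (-5)*16 = 2 - 1*(-80) = 2 + 80 = 82)
-O(6, 5*(-1)) + T*35 = -(-2 + 6)/(-5 + 6) + 82*35 = -4/1 + 2870 = -4 + 2870 = 2866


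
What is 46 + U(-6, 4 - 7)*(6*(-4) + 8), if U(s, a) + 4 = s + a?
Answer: 254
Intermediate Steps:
U(s, a) = -4 + a + s (U(s, a) = -4 + (s + a) = -4 + (a + s) = -4 + a + s)
46 + U(-6, 4 - 7)*(6*(-4) + 8) = 46 + (-4 + (4 - 7) - 6)*(6*(-4) + 8) = 46 + (-4 - 3 - 6)*(-24 + 8) = 46 - 13*(-16) = 46 + 208 = 254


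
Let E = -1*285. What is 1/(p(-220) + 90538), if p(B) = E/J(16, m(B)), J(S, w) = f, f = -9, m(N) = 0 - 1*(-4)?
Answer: 3/271709 ≈ 1.1041e-5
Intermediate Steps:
m(N) = 4 (m(N) = 0 + 4 = 4)
E = -285
J(S, w) = -9
p(B) = 95/3 (p(B) = -285/(-9) = -285*(-1/9) = 95/3)
1/(p(-220) + 90538) = 1/(95/3 + 90538) = 1/(271709/3) = 3/271709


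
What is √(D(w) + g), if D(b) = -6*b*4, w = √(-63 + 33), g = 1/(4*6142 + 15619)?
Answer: √(40187 - 38759879256*I*√30)/40187 ≈ 8.1072 - 8.1072*I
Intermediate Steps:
g = 1/40187 (g = 1/(24568 + 15619) = 1/40187 ≈ 2.4884e-5)
w = I*√30 (w = √(-30) = I*√30 ≈ 5.4772*I)
D(b) = -24*b
√(D(w) + g) = √(-24*I*√30 + 1/40187) = √(1/40187 - 24*I*√30)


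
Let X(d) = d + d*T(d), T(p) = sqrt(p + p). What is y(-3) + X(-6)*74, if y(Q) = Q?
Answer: -447 - 888*I*sqrt(3) ≈ -447.0 - 1538.1*I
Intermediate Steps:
T(p) = sqrt(2)*sqrt(p) (T(p) = sqrt(2*p) = sqrt(2)*sqrt(p))
X(d) = d + sqrt(2)*d**(3/2) (X(d) = d + d*(sqrt(2)*sqrt(d)) = d + sqrt(2)*d**(3/2))
y(-3) + X(-6)*74 = -3 + (-6 + sqrt(2)*(-6)**(3/2))*74 = -3 + (-6 + sqrt(2)*(-6*I*sqrt(6)))*74 = -3 + (-6 - 12*I*sqrt(3))*74 = -3 + (-444 - 888*I*sqrt(3)) = -447 - 888*I*sqrt(3)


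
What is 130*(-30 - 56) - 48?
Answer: -11228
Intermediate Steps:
130*(-30 - 56) - 48 = 130*(-86) - 48 = -11180 - 48 = -11228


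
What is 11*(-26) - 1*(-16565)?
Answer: 16279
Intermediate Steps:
11*(-26) - 1*(-16565) = -286 + 16565 = 16279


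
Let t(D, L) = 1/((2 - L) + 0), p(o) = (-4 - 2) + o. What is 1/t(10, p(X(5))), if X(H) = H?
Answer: 3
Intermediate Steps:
p(o) = -6 + o
t(D, L) = 1/(2 - L)
1/t(10, p(X(5))) = 1/(-1/(-2 + (-6 + 5))) = 1/(-1/(-2 - 1)) = 1/(-1/(-3)) = 1/(-1*(-1/3)) = 1/(1/3) = 3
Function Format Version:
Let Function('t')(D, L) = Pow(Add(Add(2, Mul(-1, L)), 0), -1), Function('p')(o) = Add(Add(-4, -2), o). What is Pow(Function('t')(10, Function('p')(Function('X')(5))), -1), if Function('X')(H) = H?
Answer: 3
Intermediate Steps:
Function('p')(o) = Add(-6, o)
Function('t')(D, L) = Pow(Add(2, Mul(-1, L)), -1)
Pow(Function('t')(10, Function('p')(Function('X')(5))), -1) = Pow(Mul(-1, Pow(Add(-2, Add(-6, 5)), -1)), -1) = Pow(Mul(-1, Pow(Add(-2, -1), -1)), -1) = Pow(Mul(-1, Pow(-3, -1)), -1) = Pow(Mul(-1, Rational(-1, 3)), -1) = Pow(Rational(1, 3), -1) = 3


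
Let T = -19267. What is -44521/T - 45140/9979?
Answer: -425437321/192265393 ≈ -2.2128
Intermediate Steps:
-44521/T - 45140/9979 = -44521/(-19267) - 45140/9979 = -44521*(-1/19267) - 45140*1/9979 = 44521/19267 - 45140/9979 = -425437321/192265393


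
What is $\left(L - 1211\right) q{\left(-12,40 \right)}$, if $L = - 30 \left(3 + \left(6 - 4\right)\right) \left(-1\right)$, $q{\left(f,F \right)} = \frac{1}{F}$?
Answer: $- \frac{1061}{40} \approx -26.525$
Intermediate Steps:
$L = 150$ ($L = - 30 \left(3 + 2\right) \left(-1\right) = - 30 \cdot 5 \left(-1\right) = \left(-30\right) \left(-5\right) = 150$)
$\left(L - 1211\right) q{\left(-12,40 \right)} = \frac{150 - 1211}{40} = \left(-1061\right) \frac{1}{40} = - \frac{1061}{40}$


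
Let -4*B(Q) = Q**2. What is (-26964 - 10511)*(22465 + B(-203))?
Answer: -1823196225/4 ≈ -4.5580e+8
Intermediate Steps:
B(Q) = -Q**2/4
(-26964 - 10511)*(22465 + B(-203)) = (-26964 - 10511)*(22465 - 1/4*(-203)**2) = -37475*(22465 - 1/4*41209) = -37475*(22465 - 41209/4) = -37475*48651/4 = -1823196225/4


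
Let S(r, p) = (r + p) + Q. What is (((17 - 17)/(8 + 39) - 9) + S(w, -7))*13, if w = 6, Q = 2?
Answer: -104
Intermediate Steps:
S(r, p) = 2 + p + r (S(r, p) = (r + p) + 2 = (p + r) + 2 = 2 + p + r)
(((17 - 17)/(8 + 39) - 9) + S(w, -7))*13 = (((17 - 17)/(8 + 39) - 9) + (2 - 7 + 6))*13 = ((0/47 - 9) + 1)*13 = ((0*(1/47) - 9) + 1)*13 = ((0 - 9) + 1)*13 = (-9 + 1)*13 = -8*13 = -104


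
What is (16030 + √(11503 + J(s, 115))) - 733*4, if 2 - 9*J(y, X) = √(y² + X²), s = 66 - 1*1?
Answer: 13098 + √(103529 - 5*√698)/3 ≈ 13205.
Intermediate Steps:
s = 65 (s = 66 - 1 = 65)
J(y, X) = 2/9 - √(X² + y²)/9 (J(y, X) = 2/9 - √(y² + X²)/9 = 2/9 - √(X² + y²)/9)
(16030 + √(11503 + J(s, 115))) - 733*4 = (16030 + √(11503 + (2/9 - √(115² + 65²)/9))) - 733*4 = (16030 + √(11503 + (2/9 - √(13225 + 4225)/9))) - 2932 = (16030 + √(11503 + (2/9 - 5*√698/9))) - 2932 = (16030 + √(103529/9 - 5*√698/9)) - 2932 = 13098 + √(103529/9 - 5*√698/9)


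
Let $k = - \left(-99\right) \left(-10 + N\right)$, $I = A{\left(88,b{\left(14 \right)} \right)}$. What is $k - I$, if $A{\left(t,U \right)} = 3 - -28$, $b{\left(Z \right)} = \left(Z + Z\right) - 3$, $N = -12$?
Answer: $-2209$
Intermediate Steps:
$b{\left(Z \right)} = -3 + 2 Z$ ($b{\left(Z \right)} = 2 Z - 3 = -3 + 2 Z$)
$A{\left(t,U \right)} = 31$ ($A{\left(t,U \right)} = 3 + 28 = 31$)
$I = 31$
$k = -2178$ ($k = - \left(-99\right) \left(-10 - 12\right) = - \left(-99\right) \left(-22\right) = \left(-1\right) 2178 = -2178$)
$k - I = -2178 - 31 = -2209$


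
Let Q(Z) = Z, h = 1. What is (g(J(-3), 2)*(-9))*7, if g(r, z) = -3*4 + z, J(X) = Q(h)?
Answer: 630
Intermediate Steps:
J(X) = 1
g(r, z) = -12 + z
(g(J(-3), 2)*(-9))*7 = ((-12 + 2)*(-9))*7 = -10*(-9)*7 = 90*7 = 630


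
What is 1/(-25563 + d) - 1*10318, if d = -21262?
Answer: -483140351/46825 ≈ -10318.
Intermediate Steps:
1/(-25563 + d) - 1*10318 = 1/(-25563 - 21262) - 1*10318 = 1/(-46825) - 10318 = -1/46825 - 10318 = -483140351/46825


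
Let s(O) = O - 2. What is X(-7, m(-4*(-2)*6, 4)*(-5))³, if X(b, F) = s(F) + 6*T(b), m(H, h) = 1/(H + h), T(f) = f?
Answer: -12056247757/140608 ≈ -85744.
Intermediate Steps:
s(O) = -2 + O
X(b, F) = -2 + F + 6*b (X(b, F) = (-2 + F) + 6*b = -2 + F + 6*b)
X(-7, m(-4*(-2)*6, 4)*(-5))³ = (-2 - 5/(-4*(-2)*6 + 4) + 6*(-7))³ = (-2 - 5/(8*6 + 4) - 42)³ = (-2 - 5/(48 + 4) - 42)³ = (-2 - 5/52 - 42)³ = (-2293/52)³ = -12056247757/140608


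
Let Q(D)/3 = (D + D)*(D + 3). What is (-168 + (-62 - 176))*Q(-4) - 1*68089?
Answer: -77833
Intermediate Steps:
Q(D) = 6*D*(3 + D) (Q(D) = 3*((D + D)*(D + 3)) = 3*((2*D)*(3 + D)) = 3*(2*D*(3 + D)) = 6*D*(3 + D))
(-168 + (-62 - 176))*Q(-4) - 1*68089 = (-168 + (-62 - 176))*(6*(-4)*(3 - 4)) - 1*68089 = (-168 - 238)*(6*(-4)*(-1)) - 68089 = -406*24 - 68089 = -9744 - 68089 = -77833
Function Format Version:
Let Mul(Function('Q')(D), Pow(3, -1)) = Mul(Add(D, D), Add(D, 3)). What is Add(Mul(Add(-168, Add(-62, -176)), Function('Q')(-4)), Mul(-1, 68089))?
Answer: -77833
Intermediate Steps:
Function('Q')(D) = Mul(6, D, Add(3, D)) (Function('Q')(D) = Mul(3, Mul(Add(D, D), Add(D, 3))) = Mul(3, Mul(Mul(2, D), Add(3, D))) = Mul(3, Mul(2, D, Add(3, D))) = Mul(6, D, Add(3, D)))
Add(Mul(Add(-168, Add(-62, -176)), Function('Q')(-4)), Mul(-1, 68089)) = Add(Mul(Add(-168, Add(-62, -176)), Mul(6, -4, Add(3, -4))), Mul(-1, 68089)) = Add(Mul(Add(-168, -238), Mul(6, -4, -1)), -68089) = Add(Mul(-406, 24), -68089) = Add(-9744, -68089) = -77833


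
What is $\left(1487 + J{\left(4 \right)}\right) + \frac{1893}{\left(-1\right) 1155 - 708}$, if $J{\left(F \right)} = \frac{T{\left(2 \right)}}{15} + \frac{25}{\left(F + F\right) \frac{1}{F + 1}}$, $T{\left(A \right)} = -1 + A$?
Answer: $\frac{37301621}{24840} \approx 1501.7$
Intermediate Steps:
$J{\left(F \right)} = \frac{1}{15} + \frac{25 \left(1 + F\right)}{2 F}$ ($J{\left(F \right)} = \frac{-1 + 2}{15} + \frac{25}{\left(F + F\right) \frac{1}{F + 1}} = 1 \cdot \frac{1}{15} + \frac{25}{2 F \frac{1}{1 + F}} = \frac{1}{15} + \frac{25}{2 F \frac{1}{1 + F}} = \frac{1}{15} + 25 \frac{1 + F}{2 F} = \frac{1}{15} + \frac{25 \left(1 + F\right)}{2 F}$)
$\left(1487 + J{\left(4 \right)}\right) + \frac{1893}{\left(-1\right) 1155 - 708} = \left(1487 + \frac{375 + 377 \cdot 4}{30 \cdot 4}\right) + \frac{1893}{\left(-1\right) 1155 - 708} = \left(1487 + \frac{1}{30} \cdot \frac{1}{4} \left(375 + 1508\right)\right) + \frac{1893}{-1155 - 708} = \left(1487 + \frac{1}{30} \cdot \frac{1}{4} \cdot 1883\right) + \frac{1893}{-1863} = \left(1487 + \frac{1883}{120}\right) + 1893 \left(- \frac{1}{1863}\right) = \frac{180323}{120} - \frac{631}{621} = \frac{37301621}{24840}$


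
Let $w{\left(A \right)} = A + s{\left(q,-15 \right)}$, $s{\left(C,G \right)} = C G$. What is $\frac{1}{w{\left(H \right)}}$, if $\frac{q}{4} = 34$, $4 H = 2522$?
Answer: $- \frac{2}{2819} \approx -0.00070947$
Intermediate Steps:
$H = \frac{1261}{2}$ ($H = \frac{1}{4} \cdot 2522 = \frac{1261}{2} \approx 630.5$)
$q = 136$ ($q = 4 \cdot 34 = 136$)
$w{\left(A \right)} = -2040 + A$ ($w{\left(A \right)} = A + 136 \left(-15\right) = A - 2040 = -2040 + A$)
$\frac{1}{w{\left(H \right)}} = \frac{1}{-2040 + \frac{1261}{2}} = \frac{1}{- \frac{2819}{2}} = - \frac{2}{2819}$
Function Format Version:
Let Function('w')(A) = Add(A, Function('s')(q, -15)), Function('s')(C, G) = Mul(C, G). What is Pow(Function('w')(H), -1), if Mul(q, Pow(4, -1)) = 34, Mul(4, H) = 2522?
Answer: Rational(-2, 2819) ≈ -0.00070947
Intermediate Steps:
H = Rational(1261, 2) (H = Mul(Rational(1, 4), 2522) = Rational(1261, 2) ≈ 630.50)
q = 136 (q = Mul(4, 34) = 136)
Function('w')(A) = Add(-2040, A) (Function('w')(A) = Add(A, Mul(136, -15)) = Add(A, -2040) = Add(-2040, A))
Pow(Function('w')(H), -1) = Pow(Add(-2040, Rational(1261, 2)), -1) = Pow(Rational(-2819, 2), -1) = Rational(-2, 2819)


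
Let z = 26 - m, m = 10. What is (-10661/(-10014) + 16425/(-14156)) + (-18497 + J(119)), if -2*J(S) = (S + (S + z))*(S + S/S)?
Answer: -2391254708221/70879092 ≈ -33737.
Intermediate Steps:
z = 16 (z = 26 - 1*10 = 26 - 10 = 16)
J(S) = -(1 + S)*(16 + 2*S)/2 (J(S) = -(S + (S + 16))*(S + S/S)/2 = -(S + (16 + S))*(S + 1)/2 = -(16 + 2*S)*(1 + S)/2 = -(1 + S)*(16 + 2*S)/2)
(-10661/(-10014) + 16425/(-14156)) + (-18497 + J(119)) = (-10661/(-10014) + 16425/(-14156)) + (-18497 + (-8 - 1*119**2 - 9*119)) = (-10661*(-1/10014) + 16425*(-1/14156)) + (-18497 + (-8 - 1*14161 - 1071)) = (10661/10014 - 16425/14156) + (-18497 + (-8 - 14161 - 1071)) = -6781417/70879092 + (-18497 - 15240) = -6781417/70879092 - 33737 = -2391254708221/70879092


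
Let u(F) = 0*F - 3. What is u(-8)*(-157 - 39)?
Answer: 588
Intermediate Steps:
u(F) = -3 (u(F) = 0 - 3 = -3)
u(-8)*(-157 - 39) = -3*(-157 - 39) = -3*(-196) = 588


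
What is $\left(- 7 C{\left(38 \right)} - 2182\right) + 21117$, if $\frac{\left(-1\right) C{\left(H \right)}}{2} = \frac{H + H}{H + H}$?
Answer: $18949$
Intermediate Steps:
$C{\left(H \right)} = -2$ ($C{\left(H \right)} = - 2 \frac{H + H}{H + H} = - 2 \frac{2 H}{2 H} = - 2 \cdot 2 H \frac{1}{2 H} = \left(-2\right) 1 = -2$)
$\left(- 7 C{\left(38 \right)} - 2182\right) + 21117 = \left(\left(-7\right) \left(-2\right) - 2182\right) + 21117 = \left(14 - 2182\right) + 21117 = -2168 + 21117 = 18949$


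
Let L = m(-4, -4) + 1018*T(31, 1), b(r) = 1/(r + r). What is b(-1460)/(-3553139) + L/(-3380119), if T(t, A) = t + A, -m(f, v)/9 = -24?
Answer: -4660581317217/480401305741640 ≈ -0.0097014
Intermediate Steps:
b(r) = 1/(2*r)
m(f, v) = 216 (m(f, v) = -9*(-24) = 216)
T(t, A) = A + t
L = 32792 (L = 216 + 1018*(1 + 31) = 216 + 1018*32 = 216 + 32576 = 32792)
b(-1460)/(-3553139) + L/(-3380119) = ((½)/(-1460))/(-3553139) + 32792/(-3380119) = ((½)*(-1/1460))*(-1/3553139) + 32792*(-1/3380119) = -1/2920*(-1/3553139) - 32792/3380119 = 1/10375165880 - 32792/3380119 = -4660581317217/480401305741640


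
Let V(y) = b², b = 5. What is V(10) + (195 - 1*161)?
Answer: 59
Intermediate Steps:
V(y) = 25 (V(y) = 5² = 25)
V(10) + (195 - 1*161) = 25 + (195 - 1*161) = 25 + (195 - 161) = 25 + 34 = 59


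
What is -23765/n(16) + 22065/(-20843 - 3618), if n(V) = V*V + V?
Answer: -587317345/6653392 ≈ -88.273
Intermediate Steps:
n(V) = V + V² (n(V) = V² + V = V + V²)
-23765/n(16) + 22065/(-20843 - 3618) = -23765*1/(16*(1 + 16)) + 22065/(-20843 - 3618) = -23765/(16*17) + 22065/(-24461) = -23765/272 + 22065*(-1/24461) = -23765*1/272 - 22065/24461 = -23765/272 - 22065/24461 = -587317345/6653392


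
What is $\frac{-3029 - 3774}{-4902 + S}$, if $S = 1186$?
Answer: $\frac{6803}{3716} \approx 1.8307$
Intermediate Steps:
$\frac{-3029 - 3774}{-4902 + S} = \frac{-3029 - 3774}{-4902 + 1186} = - \frac{6803}{-3716} = \left(-6803\right) \left(- \frac{1}{3716}\right) = \frac{6803}{3716}$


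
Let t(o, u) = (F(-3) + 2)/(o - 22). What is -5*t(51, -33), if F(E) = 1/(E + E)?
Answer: -55/174 ≈ -0.31609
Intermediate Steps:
F(E) = 1/(2*E)
t(o, u) = 11/(6*(-22 + o)) (t(o, u) = ((1/2)/(-3) + 2)/(o - 22) = ((1/2)*(-1/3) + 2)/(-22 + o) = (-1/6 + 2)/(-22 + o) = 11/(6*(-22 + o)))
-5*t(51, -33) = -55/(6*(-22 + 51)) = -55/(6*29) = -5*11/174 = -55/174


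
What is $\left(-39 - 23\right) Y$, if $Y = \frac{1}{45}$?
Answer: $- \frac{62}{45} \approx -1.3778$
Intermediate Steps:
$Y = \frac{1}{45} \approx 0.022222$
$\left(-39 - 23\right) Y = \left(-39 - 23\right) \frac{1}{45} = \left(-62\right) \frac{1}{45} = - \frac{62}{45}$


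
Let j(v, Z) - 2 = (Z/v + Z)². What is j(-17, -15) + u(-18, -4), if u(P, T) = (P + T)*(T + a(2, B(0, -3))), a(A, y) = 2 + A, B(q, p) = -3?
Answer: 58178/289 ≈ 201.31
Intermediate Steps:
u(P, T) = (4 + T)*(P + T) (u(P, T) = (P + T)*(T + (2 + 2)) = (P + T)*(T + 4) = (P + T)*(4 + T) = (4 + T)*(P + T))
j(v, Z) = 2 + (Z + Z/v)² (j(v, Z) = 2 + (Z/v + Z)² = 2 + (Z + Z/v)²)
j(-17, -15) + u(-18, -4) = (2 + (-15)²*(1 - 17)²/(-17)²) + ((-4)² + 4*(-18) + 4*(-4) - 18*(-4)) = (2 + 225*(1/289)*(-16)²) + (16 - 72 - 16 + 72) = (2 + 225*(1/289)*256) + 0 = (2 + 57600/289) + 0 = 58178/289 + 0 = 58178/289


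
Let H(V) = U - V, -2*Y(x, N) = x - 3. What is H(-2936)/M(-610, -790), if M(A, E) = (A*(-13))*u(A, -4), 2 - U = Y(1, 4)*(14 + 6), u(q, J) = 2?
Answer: 1459/7930 ≈ 0.18398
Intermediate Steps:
Y(x, N) = 3/2 - x/2 (Y(x, N) = -(x - 3)/2 = -(-3 + x)/2 = 3/2 - x/2)
U = -18 (U = 2 - (3/2 - ½*1)*(14 + 6) = 2 - (3/2 - ½)*20 = 2 - 20 = -18)
M(A, E) = -26*A (M(A, E) = (A*(-13))*2 = -13*A*2 = -26*A)
H(V) = -18 - V
H(-2936)/M(-610, -790) = (-18 - 1*(-2936))/((-26*(-610))) = (-18 + 2936)/15860 = 2918*(1/15860) = 1459/7930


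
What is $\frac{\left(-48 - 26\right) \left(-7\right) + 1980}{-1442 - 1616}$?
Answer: $- \frac{1249}{1529} \approx -0.81687$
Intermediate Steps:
$\frac{\left(-48 - 26\right) \left(-7\right) + 1980}{-1442 - 1616} = \frac{\left(-48 - 26\right) \left(-7\right) + 1980}{-3058} = \left(\left(-74\right) \left(-7\right) + 1980\right) \left(- \frac{1}{3058}\right) = \left(518 + 1980\right) \left(- \frac{1}{3058}\right) = 2498 \left(- \frac{1}{3058}\right) = - \frac{1249}{1529}$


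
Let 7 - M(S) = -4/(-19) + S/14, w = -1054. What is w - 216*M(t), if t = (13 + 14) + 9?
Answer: -261358/133 ≈ -1965.1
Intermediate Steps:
t = 36 (t = 27 + 9 = 36)
M(S) = 129/19 - S/14 (M(S) = 7 - (-4/(-19) + S/14) = 7 - (-4*(-1/19) + S*(1/14)) = 7 - (4/19 + S/14) = 7 + (-4/19 - S/14) = 129/19 - S/14)
w - 216*M(t) = -1054 - 216*(129/19 - 1/14*36) = -1054 - 216*(129/19 - 18/7) = -1054 - 216*561/133 = -1054 - 121176/133 = -261358/133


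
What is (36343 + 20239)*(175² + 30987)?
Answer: 3486130184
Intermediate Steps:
(36343 + 20239)*(175² + 30987) = 56582*(30625 + 30987) = 56582*61612 = 3486130184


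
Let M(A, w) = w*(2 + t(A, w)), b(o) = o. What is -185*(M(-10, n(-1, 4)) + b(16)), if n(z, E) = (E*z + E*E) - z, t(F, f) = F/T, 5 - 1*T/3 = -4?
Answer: -185740/27 ≈ -6879.3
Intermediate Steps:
T = 27 (T = 15 - 3*(-4) = 15 + 12 = 27)
t(F, f) = F/27
n(z, E) = E**2 - z + E*z (n(z, E) = (E*z + E**2) - z = (E**2 + E*z) - z = E**2 - z + E*z)
M(A, w) = w*(2 + A/27)
-185*(M(-10, n(-1, 4)) + b(16)) = -185*((4**2 - 1*(-1) + 4*(-1))*(54 - 10)/27 + 16) = -185*((1/27)*(16 + 1 - 4)*44 + 16) = -185*((1/27)*13*44 + 16) = -185*(572/27 + 16) = -185*1004/27 = -185740/27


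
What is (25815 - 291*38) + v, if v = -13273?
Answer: 1484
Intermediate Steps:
(25815 - 291*38) + v = (25815 - 291*38) - 13273 = (25815 - 11058) - 13273 = 14757 - 13273 = 1484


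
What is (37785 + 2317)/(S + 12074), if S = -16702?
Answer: -20051/2314 ≈ -8.6651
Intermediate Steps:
(37785 + 2317)/(S + 12074) = (37785 + 2317)/(-16702 + 12074) = 40102/(-4628) = 40102*(-1/4628) = -20051/2314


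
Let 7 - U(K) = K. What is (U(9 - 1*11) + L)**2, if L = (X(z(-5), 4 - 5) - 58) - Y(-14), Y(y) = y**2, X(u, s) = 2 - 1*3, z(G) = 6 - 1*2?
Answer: 60516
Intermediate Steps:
z(G) = 4 (z(G) = 6 - 2 = 4)
U(K) = 7 - K
X(u, s) = -1 (X(u, s) = 2 - 3 = -1)
L = -255 (L = (-1 - 58) - 1*(-14)**2 = -59 - 1*196 = -59 - 196 = -255)
(U(9 - 1*11) + L)**2 = ((7 - (9 - 1*11)) - 255)**2 = ((7 - (9 - 11)) - 255)**2 = ((7 - 1*(-2)) - 255)**2 = ((7 + 2) - 255)**2 = (9 - 255)**2 = (-246)**2 = 60516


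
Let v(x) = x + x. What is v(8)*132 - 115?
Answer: 1997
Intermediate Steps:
v(x) = 2*x
v(8)*132 - 115 = (2*8)*132 - 115 = 16*132 - 115 = 2112 - 115 = 1997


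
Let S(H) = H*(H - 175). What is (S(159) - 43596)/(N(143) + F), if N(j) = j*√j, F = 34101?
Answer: -786710070/579976997 + 3299010*√143/579976997 ≈ -1.2884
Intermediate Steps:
S(H) = H*(-175 + H)
N(j) = j^(3/2)
(S(159) - 43596)/(N(143) + F) = (159*(-175 + 159) - 43596)/(143^(3/2) + 34101) = (159*(-16) - 43596)/(143*√143 + 34101) = (-2544 - 43596)/(34101 + 143*√143) = -46140/(34101 + 143*√143)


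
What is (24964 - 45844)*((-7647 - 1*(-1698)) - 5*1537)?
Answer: 284677920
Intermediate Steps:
(24964 - 45844)*((-7647 - 1*(-1698)) - 5*1537) = -20880*((-7647 + 1698) - 7685) = -20880*(-5949 - 7685) = -20880*(-13634) = 284677920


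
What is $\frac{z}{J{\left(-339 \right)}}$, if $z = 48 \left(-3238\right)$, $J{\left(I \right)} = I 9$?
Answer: $\frac{51808}{1017} \approx 50.942$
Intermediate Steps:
$J{\left(I \right)} = 9 I$
$z = -155424$
$\frac{z}{J{\left(-339 \right)}} = - \frac{155424}{9 \left(-339\right)} = - \frac{155424}{-3051} = \left(-155424\right) \left(- \frac{1}{3051}\right) = \frac{51808}{1017}$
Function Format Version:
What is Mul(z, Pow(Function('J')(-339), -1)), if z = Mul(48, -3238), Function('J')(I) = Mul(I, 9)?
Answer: Rational(51808, 1017) ≈ 50.942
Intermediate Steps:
Function('J')(I) = Mul(9, I)
z = -155424
Mul(z, Pow(Function('J')(-339), -1)) = Mul(-155424, Pow(Mul(9, -339), -1)) = Mul(-155424, Pow(-3051, -1)) = Mul(-155424, Rational(-1, 3051)) = Rational(51808, 1017)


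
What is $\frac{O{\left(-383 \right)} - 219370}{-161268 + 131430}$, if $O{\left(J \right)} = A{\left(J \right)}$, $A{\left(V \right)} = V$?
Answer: $\frac{73251}{9946} \approx 7.3649$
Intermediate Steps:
$O{\left(J \right)} = J$
$\frac{O{\left(-383 \right)} - 219370}{-161268 + 131430} = \frac{-383 - 219370}{-161268 + 131430} = - \frac{219753}{-29838} = \left(-219753\right) \left(- \frac{1}{29838}\right) = \frac{73251}{9946}$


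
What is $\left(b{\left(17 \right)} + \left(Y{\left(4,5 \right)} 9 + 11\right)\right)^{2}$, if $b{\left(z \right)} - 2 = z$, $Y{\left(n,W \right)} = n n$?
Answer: $30276$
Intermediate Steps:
$Y{\left(n,W \right)} = n^{2}$
$b{\left(z \right)} = 2 + z$
$\left(b{\left(17 \right)} + \left(Y{\left(4,5 \right)} 9 + 11\right)\right)^{2} = \left(\left(2 + 17\right) + \left(4^{2} \cdot 9 + 11\right)\right)^{2} = \left(19 + \left(16 \cdot 9 + 11\right)\right)^{2} = \left(19 + \left(144 + 11\right)\right)^{2} = \left(19 + 155\right)^{2} = 174^{2} = 30276$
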